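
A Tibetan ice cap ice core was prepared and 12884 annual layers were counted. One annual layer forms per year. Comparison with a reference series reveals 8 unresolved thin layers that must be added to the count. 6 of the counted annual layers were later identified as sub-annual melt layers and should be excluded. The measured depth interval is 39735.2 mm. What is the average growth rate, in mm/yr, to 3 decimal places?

Correcting the raw count gives 12884 − 6 + 8 = 12886 true annual layers.
Extension rate ≈ 39735.2 / 12886 = 3.084 mm/yr.

3.084 mm/yr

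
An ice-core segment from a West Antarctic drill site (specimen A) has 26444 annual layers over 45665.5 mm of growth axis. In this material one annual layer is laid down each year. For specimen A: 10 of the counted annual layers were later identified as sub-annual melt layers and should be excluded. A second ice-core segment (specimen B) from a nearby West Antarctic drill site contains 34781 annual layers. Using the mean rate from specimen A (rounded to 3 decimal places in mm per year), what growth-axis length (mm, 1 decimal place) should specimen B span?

Specimen A: after corrections the count is 26444 − 10 = 26434 annual layers.
A: Extension rate ≈ 45665.5 / 26434 = 1.728 mm/yr.
B's length ≈ 1.728 × 34781 = 60101.6 mm.

60101.6 mm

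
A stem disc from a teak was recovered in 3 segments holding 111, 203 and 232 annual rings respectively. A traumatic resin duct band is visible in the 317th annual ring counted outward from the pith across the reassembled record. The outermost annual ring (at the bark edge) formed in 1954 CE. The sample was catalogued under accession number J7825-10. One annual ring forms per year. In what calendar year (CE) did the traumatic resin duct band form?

Total annual rings = 111 + 203 + 232 = 546.
546 − 317 = 229 annual rings lie beyond the traumatic resin duct band toward the bark edge.
The annual ring at the bark edge is 1954 CE, so the traumatic resin duct band dates to 1954 − 229 = 1725 CE.

1725 CE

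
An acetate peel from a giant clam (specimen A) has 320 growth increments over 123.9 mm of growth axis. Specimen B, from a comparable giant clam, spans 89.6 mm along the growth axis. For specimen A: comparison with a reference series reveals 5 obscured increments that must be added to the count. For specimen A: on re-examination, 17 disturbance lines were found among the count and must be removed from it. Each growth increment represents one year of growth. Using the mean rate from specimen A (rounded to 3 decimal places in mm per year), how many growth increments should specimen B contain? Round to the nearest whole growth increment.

Specimen A: adjusted count: 320 − 17 + 5 = 308 growth increments.
A: Extension rate ≈ 123.9 / 308 = 0.402 mm/year.
For B, 89.6 / 0.402 = 222.89 years ≈ 223 growth increments.

223 growth increments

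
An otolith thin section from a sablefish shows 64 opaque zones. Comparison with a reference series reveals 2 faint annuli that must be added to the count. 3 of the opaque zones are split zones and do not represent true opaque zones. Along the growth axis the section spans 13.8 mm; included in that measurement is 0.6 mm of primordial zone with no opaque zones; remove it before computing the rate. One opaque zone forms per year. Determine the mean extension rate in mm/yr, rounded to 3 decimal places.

True opaque zone count = 64 − 3 + 2 = 63.
Net length = 13.8 − 0.6 = 13.2 mm.
Extension rate ≈ 13.2 / 63 = 0.210 mm/yr.

0.210 mm/yr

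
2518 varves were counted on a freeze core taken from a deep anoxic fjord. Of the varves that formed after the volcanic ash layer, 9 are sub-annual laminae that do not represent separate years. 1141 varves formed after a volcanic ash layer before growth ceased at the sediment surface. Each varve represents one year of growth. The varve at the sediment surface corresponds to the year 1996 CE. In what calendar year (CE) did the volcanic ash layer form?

1141 varves formed after the volcanic ash layer.
Excluding 9 false varves: 1141 − 9 = 1132.
The varve at the sediment surface is 1996 CE, so the volcanic ash layer dates to 1996 − 1132 = 864 CE.

864 CE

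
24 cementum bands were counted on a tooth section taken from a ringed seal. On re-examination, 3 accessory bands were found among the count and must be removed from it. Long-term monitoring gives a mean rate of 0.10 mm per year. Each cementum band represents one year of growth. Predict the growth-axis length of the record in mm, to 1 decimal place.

2.1 mm

After corrections the count is 24 − 3 = 21 cementum bands.
21 years at 0.10 mm/year gives 0.10 × 21 = 2.1 mm.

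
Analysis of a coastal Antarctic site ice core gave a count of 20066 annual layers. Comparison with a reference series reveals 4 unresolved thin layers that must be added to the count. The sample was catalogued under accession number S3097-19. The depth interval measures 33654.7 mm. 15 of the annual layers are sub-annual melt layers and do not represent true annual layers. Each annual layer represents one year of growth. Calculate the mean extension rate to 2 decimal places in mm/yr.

Adjusted count: 20066 − 15 + 4 = 20055 annual layers.
33654.7 mm over 20055 years gives 33654.7 / 20055 ≈ 1.68 mm/yr.

1.68 mm/yr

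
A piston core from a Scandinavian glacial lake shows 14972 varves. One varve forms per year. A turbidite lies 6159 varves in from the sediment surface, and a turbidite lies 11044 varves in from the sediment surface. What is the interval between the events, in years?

Separation: 11044 − 6159 = 4885 varves.
One varve per year makes the interval 4885 years.

4885 years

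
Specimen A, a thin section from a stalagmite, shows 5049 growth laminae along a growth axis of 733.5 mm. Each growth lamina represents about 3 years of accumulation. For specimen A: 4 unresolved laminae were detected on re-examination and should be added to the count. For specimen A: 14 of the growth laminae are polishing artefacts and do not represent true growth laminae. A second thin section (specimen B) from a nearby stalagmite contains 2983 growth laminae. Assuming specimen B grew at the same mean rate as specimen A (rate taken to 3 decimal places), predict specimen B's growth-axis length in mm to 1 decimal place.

438.5 mm

Specimen A: adjusted count: 5049 − 14 + 4 = 5039 growth laminae.
Specimen A: multiplying by 3 years per growth lamina: 5039 × 3 = 15117 years.
A: Extension rate ≈ 733.5 / 15117 = 0.049 mm per year.
Specimen B: 2983 growth laminae at 3 years each span 2983 × 3 = 8949 years. For B, 0.049 mm/year × 8949 years = 438.5 mm.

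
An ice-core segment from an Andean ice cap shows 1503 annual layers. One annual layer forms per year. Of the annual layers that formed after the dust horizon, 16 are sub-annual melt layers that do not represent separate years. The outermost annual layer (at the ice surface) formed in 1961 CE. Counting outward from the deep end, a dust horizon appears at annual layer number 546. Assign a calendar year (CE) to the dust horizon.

Between annual layer 546 and the ice surface there are 1503 − 546 = 957 annual layers.
Removing the 16 false annual layers leaves 957 − 16 = 941 true annual layers beyond the dust horizon.
The annual layer at the ice surface is 1961 CE, so the dust horizon dates to 1961 − 941 = 1020 CE.

1020 CE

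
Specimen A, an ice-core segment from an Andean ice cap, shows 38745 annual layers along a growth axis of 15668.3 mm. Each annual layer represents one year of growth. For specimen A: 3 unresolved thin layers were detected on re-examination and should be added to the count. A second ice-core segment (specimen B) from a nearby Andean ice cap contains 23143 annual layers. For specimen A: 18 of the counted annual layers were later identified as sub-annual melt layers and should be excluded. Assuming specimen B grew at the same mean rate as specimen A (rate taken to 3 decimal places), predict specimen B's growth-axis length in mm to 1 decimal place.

Specimen A: adjusted count: 38745 − 18 + 3 = 38730 annual layers.
A: 15668.3 mm over 38730 years gives 15668.3 / 38730 ≈ 0.405 mm/yr.
For B, 0.405 mm/year × 23143 years = 9372.9 mm.

9372.9 mm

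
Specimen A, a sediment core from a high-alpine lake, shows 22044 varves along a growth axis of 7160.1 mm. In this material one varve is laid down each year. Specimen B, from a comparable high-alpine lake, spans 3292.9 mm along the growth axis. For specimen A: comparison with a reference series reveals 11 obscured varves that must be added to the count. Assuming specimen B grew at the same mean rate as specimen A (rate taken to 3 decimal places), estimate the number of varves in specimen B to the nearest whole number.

10132 varves

Specimen A: correcting the raw count gives 22044 + 11 = 22055 true varves.
A: Mean rate = 7160.1 mm / 22055 years ≈ 0.325 mm/year.
For B, 3292.9 / 0.325 = 10132.00 years ≈ 10132 varves.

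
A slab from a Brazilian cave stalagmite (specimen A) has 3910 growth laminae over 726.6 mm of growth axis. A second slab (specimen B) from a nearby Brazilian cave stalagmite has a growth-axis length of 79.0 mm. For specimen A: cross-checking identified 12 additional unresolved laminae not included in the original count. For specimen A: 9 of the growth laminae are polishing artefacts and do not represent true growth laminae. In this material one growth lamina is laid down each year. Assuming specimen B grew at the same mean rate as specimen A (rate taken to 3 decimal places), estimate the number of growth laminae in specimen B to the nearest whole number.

Specimen A: true growth lamina count = 3910 − 9 + 12 = 3913.
A: Extension rate ≈ 726.6 / 3913 = 0.186 mm/year.
For B, 79.0 / 0.186 = 424.73 years ≈ 425 growth laminae.

425 growth laminae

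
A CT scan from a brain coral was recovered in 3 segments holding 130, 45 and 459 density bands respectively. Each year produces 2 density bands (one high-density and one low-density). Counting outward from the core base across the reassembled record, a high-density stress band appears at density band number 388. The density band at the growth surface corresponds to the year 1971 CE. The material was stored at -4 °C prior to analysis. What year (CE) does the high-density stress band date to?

Total density bands = 130 + 45 + 459 = 634.
The high-density stress band sits at density band 388 from the core base, so 634 − 388 = 246 density bands formed after it.
With 2 density bands per year, 246 / 2 = 123 years.
The density band at the growth surface is 1971 CE, so the high-density stress band dates to 1971 − 123 = 1848 CE.

1848 CE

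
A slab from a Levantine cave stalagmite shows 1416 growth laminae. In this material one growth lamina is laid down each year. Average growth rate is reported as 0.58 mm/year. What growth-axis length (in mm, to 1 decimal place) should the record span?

821.3 mm

1416 years of growth are recorded.
Length ≈ 0.58 × 1416 = 821.3 mm.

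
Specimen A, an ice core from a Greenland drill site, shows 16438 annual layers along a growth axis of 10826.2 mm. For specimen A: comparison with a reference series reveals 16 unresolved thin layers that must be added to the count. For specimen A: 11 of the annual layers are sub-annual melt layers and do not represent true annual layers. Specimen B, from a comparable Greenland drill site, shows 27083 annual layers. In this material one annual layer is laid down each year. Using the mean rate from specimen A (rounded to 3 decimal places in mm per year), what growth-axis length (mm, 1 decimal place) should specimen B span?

Specimen A: adjusted count: 16438 − 11 + 16 = 16443 annual layers.
A: Mean rate = 10826.2 mm / 16443 years ≈ 0.658 mm/yr.
B's length ≈ 0.658 × 27083 = 17820.6 mm.

17820.6 mm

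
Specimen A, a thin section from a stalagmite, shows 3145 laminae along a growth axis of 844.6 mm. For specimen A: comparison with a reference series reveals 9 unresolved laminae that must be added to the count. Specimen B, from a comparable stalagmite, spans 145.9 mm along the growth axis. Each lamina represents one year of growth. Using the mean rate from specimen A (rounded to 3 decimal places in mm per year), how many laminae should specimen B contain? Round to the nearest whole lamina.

544 laminae

Specimen A: true lamina count = 3145 + 9 = 3154.
A: 844.6 mm over 3154 years gives 844.6 / 3154 ≈ 0.268 mm per year.
B spans 145.9 / 0.268 = 544.40 years ≈ 544 laminae.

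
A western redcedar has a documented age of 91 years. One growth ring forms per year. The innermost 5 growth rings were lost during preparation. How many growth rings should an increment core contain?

86 growth rings

At one growth ring per year, 91 years correspond to 91 growth rings.
Subtracting the 5 growth rings not captured gives 91 − 5 = 86 growth rings in the record.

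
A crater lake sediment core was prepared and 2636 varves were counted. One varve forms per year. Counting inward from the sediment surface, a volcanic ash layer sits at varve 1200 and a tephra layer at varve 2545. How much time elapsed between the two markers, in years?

1345 yr

The two markers are separated by 2545 − 1200 = 1345 varves.
At one varve per year, 1345 years elapsed between them.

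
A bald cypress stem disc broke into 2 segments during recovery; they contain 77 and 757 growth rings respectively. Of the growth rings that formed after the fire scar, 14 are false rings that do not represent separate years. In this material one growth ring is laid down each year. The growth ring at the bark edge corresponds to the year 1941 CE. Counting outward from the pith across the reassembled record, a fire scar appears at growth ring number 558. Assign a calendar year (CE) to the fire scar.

Total growth rings = 77 + 757 = 834.
Between growth ring 558 and the bark edge there are 834 − 558 = 276 growth rings.
276 − 14 false = 262 true growth rings after the fire scar.
The growth ring at the bark edge is 1941 CE, so the fire scar dates to 1941 − 262 = 1679 CE.

1679 CE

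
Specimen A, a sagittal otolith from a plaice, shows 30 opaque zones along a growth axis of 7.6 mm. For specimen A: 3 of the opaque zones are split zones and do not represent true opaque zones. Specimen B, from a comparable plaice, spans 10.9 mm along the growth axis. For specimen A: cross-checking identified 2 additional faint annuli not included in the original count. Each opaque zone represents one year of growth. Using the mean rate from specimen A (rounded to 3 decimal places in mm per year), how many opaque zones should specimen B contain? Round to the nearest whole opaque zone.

42 opaque zones

Specimen A: true opaque zone count = 30 − 3 + 2 = 29.
A: Mean rate = 7.6 mm / 29 years ≈ 0.262 mm/year.
B spans 10.9 / 0.262 = 41.60 years ≈ 42 opaque zones.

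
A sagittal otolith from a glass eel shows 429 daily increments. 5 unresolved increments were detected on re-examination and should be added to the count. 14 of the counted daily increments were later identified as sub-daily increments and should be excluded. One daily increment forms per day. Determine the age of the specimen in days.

420 d

Adjusted count: 429 − 14 + 5 = 420 daily increments.
At one daily increment per day, that is 420 days.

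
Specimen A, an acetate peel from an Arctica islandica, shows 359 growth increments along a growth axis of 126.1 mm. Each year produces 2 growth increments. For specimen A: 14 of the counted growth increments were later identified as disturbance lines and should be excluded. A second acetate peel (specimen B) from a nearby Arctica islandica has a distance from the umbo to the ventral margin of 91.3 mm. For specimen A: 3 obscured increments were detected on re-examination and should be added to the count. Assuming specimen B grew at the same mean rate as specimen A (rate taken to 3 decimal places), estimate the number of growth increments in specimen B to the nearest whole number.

Specimen A: true growth increment count = 359 − 14 + 3 = 348.
Specimen A: dividing by 2 growth increments per year: 348 / 2 = 174 years.
A: Extension rate ≈ 126.1 / 174 = 0.725 mm/yr.
B spans 91.3 / 0.725 = 125.93 years; at 2 growth increments per year that is 125.93 × 2 ≈ 252 growth increments.

252 growth increments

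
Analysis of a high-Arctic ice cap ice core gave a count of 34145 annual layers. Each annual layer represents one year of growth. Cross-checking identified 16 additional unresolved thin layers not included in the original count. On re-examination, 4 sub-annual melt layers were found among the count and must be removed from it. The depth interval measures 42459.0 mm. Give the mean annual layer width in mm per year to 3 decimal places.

1.243 mm per year

True annual layer count = 34145 − 4 + 16 = 34157.
Extension rate ≈ 42459.0 / 34157 = 1.243 mm per year.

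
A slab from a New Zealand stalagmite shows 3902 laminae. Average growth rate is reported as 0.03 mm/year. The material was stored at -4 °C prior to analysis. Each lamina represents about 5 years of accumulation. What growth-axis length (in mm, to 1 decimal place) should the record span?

585.3 mm

3902 laminae at 5 years each span 3902 × 5 = 19510 years.
Length ≈ 0.03 × 19510 = 585.3 mm.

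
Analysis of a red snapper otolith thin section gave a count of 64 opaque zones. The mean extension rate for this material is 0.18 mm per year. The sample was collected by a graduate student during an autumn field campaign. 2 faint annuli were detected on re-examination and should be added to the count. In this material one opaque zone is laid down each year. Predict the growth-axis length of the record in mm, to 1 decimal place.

11.9 mm

After corrections the count is 64 + 2 = 66 opaque zones.
Predicted length = 0.18 mm/year × 66 years = 11.9 mm.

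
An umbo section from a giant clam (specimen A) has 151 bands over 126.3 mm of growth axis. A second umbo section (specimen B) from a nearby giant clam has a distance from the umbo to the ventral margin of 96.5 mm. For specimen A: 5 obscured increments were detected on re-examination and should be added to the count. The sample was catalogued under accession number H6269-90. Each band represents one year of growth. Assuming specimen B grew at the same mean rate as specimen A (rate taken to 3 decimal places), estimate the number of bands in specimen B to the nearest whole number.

Specimen A: after corrections the count is 151 + 5 = 156 bands.
A: Mean rate = 126.3 mm / 156 years ≈ 0.810 mm/yr.
B spans 96.5 / 0.810 = 119.14 years ≈ 119 bands.

119 bands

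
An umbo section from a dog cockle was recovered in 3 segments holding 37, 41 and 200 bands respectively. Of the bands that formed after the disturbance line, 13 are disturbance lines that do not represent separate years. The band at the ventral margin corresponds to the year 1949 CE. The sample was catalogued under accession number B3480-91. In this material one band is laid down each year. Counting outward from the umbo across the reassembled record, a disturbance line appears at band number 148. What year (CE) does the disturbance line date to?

1832 CE

Total bands = 37 + 41 + 200 = 278.
The disturbance line sits at band 148 from the umbo, so 278 − 148 = 130 bands formed after it.
Excluding 13 false bands: 130 − 13 = 117.
Counting back 117 years from 1949 CE places the disturbance line in 1949 − 117 = 1832 CE.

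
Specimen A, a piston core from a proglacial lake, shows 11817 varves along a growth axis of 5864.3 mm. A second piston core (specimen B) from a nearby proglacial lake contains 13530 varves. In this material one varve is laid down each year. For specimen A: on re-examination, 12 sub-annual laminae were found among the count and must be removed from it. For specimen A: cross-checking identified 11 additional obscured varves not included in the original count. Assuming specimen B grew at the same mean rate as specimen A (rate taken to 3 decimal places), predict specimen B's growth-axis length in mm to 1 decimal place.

6710.9 mm

Specimen A: correcting the raw count gives 11817 − 12 + 11 = 11816 true varves.
A: 5864.3 mm over 11816 years gives 5864.3 / 11816 ≈ 0.496 mm per year.
B's length ≈ 0.496 × 13530 = 6710.9 mm.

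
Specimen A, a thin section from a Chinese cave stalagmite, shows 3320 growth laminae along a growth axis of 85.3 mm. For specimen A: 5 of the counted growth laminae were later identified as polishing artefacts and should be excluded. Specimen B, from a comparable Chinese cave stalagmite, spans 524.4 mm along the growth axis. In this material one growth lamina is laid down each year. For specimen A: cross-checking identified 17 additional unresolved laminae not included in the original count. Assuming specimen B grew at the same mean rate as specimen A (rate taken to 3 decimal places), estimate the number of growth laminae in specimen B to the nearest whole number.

20169 growth laminae

Specimen A: true growth lamina count = 3320 − 5 + 17 = 3332.
A: Mean rate = 85.3 mm / 3332 years ≈ 0.026 mm per year.
For B, 524.4 / 0.026 = 20169.23 years ≈ 20169 growth laminae.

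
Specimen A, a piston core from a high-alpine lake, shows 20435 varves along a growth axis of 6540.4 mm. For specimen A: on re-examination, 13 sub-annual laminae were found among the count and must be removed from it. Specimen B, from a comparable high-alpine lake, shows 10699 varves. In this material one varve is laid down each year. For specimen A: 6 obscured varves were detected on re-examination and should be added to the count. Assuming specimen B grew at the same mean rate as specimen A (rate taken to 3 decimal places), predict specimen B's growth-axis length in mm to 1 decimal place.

Specimen A: adjusted count: 20435 − 13 + 6 = 20428 varves.
A: Extension rate ≈ 6540.4 / 20428 = 0.320 mm/year.
Length of B = 0.320 × 10699 = 3423.7 mm.

3423.7 mm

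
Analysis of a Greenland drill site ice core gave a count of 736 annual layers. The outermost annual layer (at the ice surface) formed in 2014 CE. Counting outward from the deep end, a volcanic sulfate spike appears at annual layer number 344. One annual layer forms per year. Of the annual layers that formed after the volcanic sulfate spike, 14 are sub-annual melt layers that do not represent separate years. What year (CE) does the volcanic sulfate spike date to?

Between annual layer 344 and the ice surface there are 736 − 344 = 392 annual layers.
392 − 14 false = 378 true annual layers after the volcanic sulfate spike.
Counting back 378 years from 2014 CE places the volcanic sulfate spike in 2014 − 378 = 1636 CE.

1636 CE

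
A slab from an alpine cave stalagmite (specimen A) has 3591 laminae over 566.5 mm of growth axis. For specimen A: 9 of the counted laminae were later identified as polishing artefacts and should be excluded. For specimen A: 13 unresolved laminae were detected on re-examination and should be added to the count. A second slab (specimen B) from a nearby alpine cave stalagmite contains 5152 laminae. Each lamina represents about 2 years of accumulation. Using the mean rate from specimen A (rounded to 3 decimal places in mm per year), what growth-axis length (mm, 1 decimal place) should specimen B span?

Specimen A: adjusted count: 3591 − 9 + 13 = 3595 laminae.
Specimen A: 3595 laminae at 2 years each span 3595 × 2 = 7190 years.
A: Mean rate = 566.5 mm / 7190 years ≈ 0.079 mm/yr.
Specimen B: 5152 laminae at 2 years each span 5152 × 2 = 10304 years. Length of B = 0.079 × 10304 = 814.0 mm.

814.0 mm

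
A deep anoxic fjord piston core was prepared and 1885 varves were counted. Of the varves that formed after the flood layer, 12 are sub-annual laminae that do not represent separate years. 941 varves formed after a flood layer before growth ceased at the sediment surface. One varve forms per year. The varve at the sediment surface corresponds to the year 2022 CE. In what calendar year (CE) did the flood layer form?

941 varves post-date the flood layer.
Excluding 12 false varves: 941 − 12 = 929.
The varve at the sediment surface is 2022 CE, so the flood layer dates to 2022 − 929 = 1093 CE.

1093 CE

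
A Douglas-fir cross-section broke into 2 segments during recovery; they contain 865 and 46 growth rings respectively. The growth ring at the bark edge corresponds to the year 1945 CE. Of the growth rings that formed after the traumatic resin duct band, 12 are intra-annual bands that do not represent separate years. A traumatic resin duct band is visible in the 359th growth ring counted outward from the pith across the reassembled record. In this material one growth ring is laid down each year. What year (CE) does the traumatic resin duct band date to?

1405 CE

Total growth rings = 865 + 46 = 911.
911 − 359 = 552 growth rings lie beyond the traumatic resin duct band toward the bark edge.
Excluding 12 false growth rings: 552 − 12 = 540.
1945 − 540 = 1405 CE.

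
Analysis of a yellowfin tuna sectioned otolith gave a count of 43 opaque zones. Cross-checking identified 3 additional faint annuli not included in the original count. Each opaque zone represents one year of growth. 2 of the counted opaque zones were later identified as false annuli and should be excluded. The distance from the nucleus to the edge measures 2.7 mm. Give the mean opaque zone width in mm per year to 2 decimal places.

True opaque zone count = 43 − 2 + 3 = 44.
2.7 mm over 44 years gives 2.7 / 44 ≈ 0.06 mm per year.

0.06 mm per year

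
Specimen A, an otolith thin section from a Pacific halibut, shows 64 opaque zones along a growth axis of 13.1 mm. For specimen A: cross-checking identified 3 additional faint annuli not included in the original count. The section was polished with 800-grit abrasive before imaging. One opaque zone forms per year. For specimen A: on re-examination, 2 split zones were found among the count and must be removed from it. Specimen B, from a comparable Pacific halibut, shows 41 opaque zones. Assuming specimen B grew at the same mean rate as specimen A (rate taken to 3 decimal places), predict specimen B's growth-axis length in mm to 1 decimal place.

Specimen A: after corrections the count is 64 − 2 + 3 = 65 opaque zones.
A: Extension rate ≈ 13.1 / 65 = 0.202 mm/year.
Length of B = 0.202 × 41 = 8.3 mm.

8.3 mm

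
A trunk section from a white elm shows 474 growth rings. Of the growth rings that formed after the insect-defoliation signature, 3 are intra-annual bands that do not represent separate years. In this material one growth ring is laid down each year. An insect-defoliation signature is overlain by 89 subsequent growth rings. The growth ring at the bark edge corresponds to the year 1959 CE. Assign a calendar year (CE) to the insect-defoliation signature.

There are 89 growth rings younger than the insect-defoliation signature.
Removing the 3 false growth rings leaves 89 − 3 = 86 true growth rings beyond the insect-defoliation signature.
Counting back 86 years from 1959 CE places the insect-defoliation signature in 1959 − 86 = 1873 CE.

1873 CE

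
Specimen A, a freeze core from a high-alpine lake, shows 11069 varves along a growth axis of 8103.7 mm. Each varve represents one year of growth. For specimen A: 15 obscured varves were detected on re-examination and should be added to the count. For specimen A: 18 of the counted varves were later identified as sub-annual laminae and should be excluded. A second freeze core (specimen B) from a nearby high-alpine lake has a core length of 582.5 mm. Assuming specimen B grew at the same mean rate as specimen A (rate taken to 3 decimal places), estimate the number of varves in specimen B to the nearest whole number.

796 varves

Specimen A: true varve count = 11069 − 18 + 15 = 11066.
A: Mean rate = 8103.7 mm / 11066 years ≈ 0.732 mm per year.
Specimen B: 582.5 mm / 0.732 mm per year = 795.77 years ≈ 796 varves.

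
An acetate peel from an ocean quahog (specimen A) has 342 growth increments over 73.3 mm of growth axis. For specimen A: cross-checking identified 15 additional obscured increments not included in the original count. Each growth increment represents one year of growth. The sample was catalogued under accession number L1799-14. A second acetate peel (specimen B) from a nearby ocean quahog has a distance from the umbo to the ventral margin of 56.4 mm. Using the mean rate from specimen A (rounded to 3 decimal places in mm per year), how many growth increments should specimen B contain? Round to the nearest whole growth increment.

Specimen A: true growth increment count = 342 + 15 = 357.
A: 73.3 mm over 357 years gives 73.3 / 357 ≈ 0.205 mm/yr.
Specimen B: 56.4 mm / 0.205 mm per year = 275.12 years ≈ 275 growth increments.

275 growth increments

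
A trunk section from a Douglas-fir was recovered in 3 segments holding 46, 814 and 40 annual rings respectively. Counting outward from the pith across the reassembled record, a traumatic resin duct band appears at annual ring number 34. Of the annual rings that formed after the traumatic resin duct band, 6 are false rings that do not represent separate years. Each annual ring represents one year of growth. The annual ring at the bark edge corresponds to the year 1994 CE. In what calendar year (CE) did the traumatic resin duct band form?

1134 CE

Total annual rings = 46 + 814 + 40 = 900.
900 − 34 = 866 annual rings lie beyond the traumatic resin duct band toward the bark edge.
Excluding 6 false annual rings: 866 − 6 = 860.
Counting back 860 years from 1994 CE places the traumatic resin duct band in 1994 − 860 = 1134 CE.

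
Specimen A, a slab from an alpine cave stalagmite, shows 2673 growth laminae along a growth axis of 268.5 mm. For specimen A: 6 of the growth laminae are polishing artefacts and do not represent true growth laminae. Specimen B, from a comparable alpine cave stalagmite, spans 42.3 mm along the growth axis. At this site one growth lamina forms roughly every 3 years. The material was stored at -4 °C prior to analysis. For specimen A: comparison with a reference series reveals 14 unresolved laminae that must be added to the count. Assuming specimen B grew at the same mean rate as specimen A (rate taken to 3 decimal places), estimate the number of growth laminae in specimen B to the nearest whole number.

427 growth laminae

Specimen A: after corrections the count is 2673 − 6 + 14 = 2681 growth laminae.
Specimen A: 2681 growth laminae at 3 years each span 2681 × 3 = 8043 years.
A: Mean rate = 268.5 mm / 8043 years ≈ 0.033 mm/yr.
B spans 42.3 / 0.033 = 1281.82 years; at 3 years per growth lamina that is 1281.82 / 3 ≈ 427 growth laminae.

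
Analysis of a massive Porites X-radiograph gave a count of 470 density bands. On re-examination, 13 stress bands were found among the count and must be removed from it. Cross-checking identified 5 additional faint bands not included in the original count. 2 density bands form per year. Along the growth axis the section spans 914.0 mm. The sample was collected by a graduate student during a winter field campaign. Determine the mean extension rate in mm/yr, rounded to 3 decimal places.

3.957 mm/yr

Correcting the raw count gives 470 − 13 + 5 = 462 true density bands.
462 density bands at 2 per year is 462 / 2 = 231 years.
Mean rate = 914.0 mm / 231 years ≈ 3.957 mm/yr.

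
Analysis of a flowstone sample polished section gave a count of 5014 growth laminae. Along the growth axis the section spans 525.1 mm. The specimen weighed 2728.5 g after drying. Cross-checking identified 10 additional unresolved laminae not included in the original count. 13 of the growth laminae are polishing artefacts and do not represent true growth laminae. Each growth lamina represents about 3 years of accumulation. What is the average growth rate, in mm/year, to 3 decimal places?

0.035 mm/year

Correcting the raw count gives 5014 − 13 + 10 = 5011 true growth laminae.
At 3 years per growth lamina, 5011 × 3 = 15033 years.
525.1 mm over 15033 years gives 525.1 / 15033 ≈ 0.035 mm/year.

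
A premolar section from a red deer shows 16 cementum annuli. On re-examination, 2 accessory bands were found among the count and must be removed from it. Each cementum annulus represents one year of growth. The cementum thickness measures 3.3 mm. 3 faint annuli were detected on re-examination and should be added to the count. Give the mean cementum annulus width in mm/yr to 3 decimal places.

0.194 mm/yr

Correcting the raw count gives 16 − 2 + 3 = 17 true cementum annuli.
3.3 mm over 17 years gives 3.3 / 17 ≈ 0.194 mm/yr.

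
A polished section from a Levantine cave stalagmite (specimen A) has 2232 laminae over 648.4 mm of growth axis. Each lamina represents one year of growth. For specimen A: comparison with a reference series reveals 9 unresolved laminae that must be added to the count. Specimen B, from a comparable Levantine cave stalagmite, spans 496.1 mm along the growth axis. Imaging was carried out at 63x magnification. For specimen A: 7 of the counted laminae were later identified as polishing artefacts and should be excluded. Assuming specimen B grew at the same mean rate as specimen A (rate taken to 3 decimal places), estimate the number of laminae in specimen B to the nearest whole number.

Specimen A: adjusted count: 2232 − 7 + 9 = 2234 laminae.
A: 648.4 mm over 2234 years gives 648.4 / 2234 ≈ 0.290 mm/yr.
B spans 496.1 / 0.290 = 1710.69 years ≈ 1711 laminae.

1711 laminae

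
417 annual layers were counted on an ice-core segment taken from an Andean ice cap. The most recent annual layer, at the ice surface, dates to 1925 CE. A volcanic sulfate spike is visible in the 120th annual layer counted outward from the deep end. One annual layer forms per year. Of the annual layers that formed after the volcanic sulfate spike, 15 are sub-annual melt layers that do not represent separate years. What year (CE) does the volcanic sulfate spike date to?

Between annual layer 120 and the ice surface there are 417 − 120 = 297 annual layers.
Excluding 15 false annual layers: 297 − 15 = 282.
1925 − 282 = 1643 CE.

1643 CE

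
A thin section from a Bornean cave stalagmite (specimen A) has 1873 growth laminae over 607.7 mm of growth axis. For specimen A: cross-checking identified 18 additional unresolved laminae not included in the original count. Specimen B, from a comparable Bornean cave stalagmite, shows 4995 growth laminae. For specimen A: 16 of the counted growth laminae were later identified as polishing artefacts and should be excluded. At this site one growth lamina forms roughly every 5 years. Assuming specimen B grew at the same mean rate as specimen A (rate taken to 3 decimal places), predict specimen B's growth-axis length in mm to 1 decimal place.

1623.4 mm

Specimen A: after corrections the count is 1873 − 16 + 18 = 1875 growth laminae.
Specimen A: at 5 years per growth lamina, 1875 × 5 = 9375 years.
A: Mean rate = 607.7 mm / 9375 years ≈ 0.065 mm/yr.
Specimen B: multiplying by 5 years per growth lamina: 4995 × 5 = 24975 years. For B, 0.065 mm/year × 24975 years = 1623.4 mm.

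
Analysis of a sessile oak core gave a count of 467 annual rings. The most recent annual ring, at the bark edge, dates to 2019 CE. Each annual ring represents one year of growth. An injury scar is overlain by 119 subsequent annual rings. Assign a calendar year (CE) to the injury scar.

119 annual rings post-date the injury scar.
Counting back 119 years from 2019 CE places the injury scar in 2019 − 119 = 1900 CE.

1900 CE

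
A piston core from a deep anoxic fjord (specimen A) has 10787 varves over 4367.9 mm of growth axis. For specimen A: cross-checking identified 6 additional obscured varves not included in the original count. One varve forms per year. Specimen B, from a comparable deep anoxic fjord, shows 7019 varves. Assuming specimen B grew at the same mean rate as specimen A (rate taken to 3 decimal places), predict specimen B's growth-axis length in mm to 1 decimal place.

2842.7 mm

Specimen A: after corrections the count is 10787 + 6 = 10793 varves.
A: Extension rate ≈ 4367.9 / 10793 = 0.405 mm/yr.
Length of B = 0.405 × 7019 = 2842.7 mm.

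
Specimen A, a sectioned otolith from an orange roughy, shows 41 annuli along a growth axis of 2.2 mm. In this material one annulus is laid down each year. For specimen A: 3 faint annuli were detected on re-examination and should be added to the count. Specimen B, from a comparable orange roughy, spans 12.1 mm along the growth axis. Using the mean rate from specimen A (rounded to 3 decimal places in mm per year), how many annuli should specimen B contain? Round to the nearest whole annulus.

Specimen A: adjusted count: 41 + 3 = 44 annuli.
A: Extension rate ≈ 2.2 / 44 = 0.050 mm/yr.
Specimen B: 12.1 mm / 0.050 mm per year = 242.00 years ≈ 242 annuli.

242 annuli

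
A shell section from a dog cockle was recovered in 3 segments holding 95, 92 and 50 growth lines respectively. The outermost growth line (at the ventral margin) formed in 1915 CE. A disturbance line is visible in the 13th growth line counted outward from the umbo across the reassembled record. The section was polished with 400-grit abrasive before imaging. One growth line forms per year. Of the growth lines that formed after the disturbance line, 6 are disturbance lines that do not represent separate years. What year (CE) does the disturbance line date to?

Total growth lines = 95 + 92 + 50 = 237.
Between growth line 13 and the ventral margin there are 237 − 13 = 224 growth lines.
224 − 6 false = 218 true growth lines after the disturbance line.
The growth line at the ventral margin is 1915 CE, so the disturbance line dates to 1915 − 218 = 1697 CE.

1697 CE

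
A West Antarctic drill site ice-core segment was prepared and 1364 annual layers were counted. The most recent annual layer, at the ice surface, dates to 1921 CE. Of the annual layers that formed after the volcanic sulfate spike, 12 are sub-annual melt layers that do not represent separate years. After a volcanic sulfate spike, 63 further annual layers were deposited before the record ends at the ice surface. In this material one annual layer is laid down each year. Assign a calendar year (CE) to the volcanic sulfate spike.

1870 CE

63 annual layers formed after the volcanic sulfate spike.
Removing the 12 false annual layers leaves 63 − 12 = 51 true annual layers beyond the volcanic sulfate spike.
Counting back 51 years from 1921 CE places the volcanic sulfate spike in 1921 − 51 = 1870 CE.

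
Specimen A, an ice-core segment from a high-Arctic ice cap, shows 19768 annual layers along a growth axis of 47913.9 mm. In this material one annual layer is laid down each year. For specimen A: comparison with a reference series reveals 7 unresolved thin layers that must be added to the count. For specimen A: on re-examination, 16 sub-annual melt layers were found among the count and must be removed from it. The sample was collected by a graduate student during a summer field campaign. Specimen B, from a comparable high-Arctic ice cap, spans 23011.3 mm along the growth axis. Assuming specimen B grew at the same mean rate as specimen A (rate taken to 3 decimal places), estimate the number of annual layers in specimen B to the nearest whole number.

9489 annual layers

Specimen A: after corrections the count is 19768 − 16 + 7 = 19759 annual layers.
A: Mean rate = 47913.9 mm / 19759 years ≈ 2.425 mm per year.
Specimen B: 23011.3 mm / 2.425 mm per year = 9489.20 years ≈ 9489 annual layers.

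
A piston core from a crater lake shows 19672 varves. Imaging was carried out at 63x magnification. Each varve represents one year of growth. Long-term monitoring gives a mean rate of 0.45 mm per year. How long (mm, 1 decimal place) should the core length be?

8852.4 mm

19672 years of growth are recorded.
19672 years at 0.45 mm/year gives 0.45 × 19672 = 8852.4 mm.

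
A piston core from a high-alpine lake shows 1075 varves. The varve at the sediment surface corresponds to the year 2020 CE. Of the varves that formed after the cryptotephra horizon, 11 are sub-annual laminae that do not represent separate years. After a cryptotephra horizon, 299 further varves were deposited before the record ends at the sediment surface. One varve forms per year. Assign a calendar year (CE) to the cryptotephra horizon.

There are 299 varves younger than the cryptotephra horizon.
Excluding 11 false varves: 299 − 11 = 288.
2020 − 288 = 1732 CE.

1732 CE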